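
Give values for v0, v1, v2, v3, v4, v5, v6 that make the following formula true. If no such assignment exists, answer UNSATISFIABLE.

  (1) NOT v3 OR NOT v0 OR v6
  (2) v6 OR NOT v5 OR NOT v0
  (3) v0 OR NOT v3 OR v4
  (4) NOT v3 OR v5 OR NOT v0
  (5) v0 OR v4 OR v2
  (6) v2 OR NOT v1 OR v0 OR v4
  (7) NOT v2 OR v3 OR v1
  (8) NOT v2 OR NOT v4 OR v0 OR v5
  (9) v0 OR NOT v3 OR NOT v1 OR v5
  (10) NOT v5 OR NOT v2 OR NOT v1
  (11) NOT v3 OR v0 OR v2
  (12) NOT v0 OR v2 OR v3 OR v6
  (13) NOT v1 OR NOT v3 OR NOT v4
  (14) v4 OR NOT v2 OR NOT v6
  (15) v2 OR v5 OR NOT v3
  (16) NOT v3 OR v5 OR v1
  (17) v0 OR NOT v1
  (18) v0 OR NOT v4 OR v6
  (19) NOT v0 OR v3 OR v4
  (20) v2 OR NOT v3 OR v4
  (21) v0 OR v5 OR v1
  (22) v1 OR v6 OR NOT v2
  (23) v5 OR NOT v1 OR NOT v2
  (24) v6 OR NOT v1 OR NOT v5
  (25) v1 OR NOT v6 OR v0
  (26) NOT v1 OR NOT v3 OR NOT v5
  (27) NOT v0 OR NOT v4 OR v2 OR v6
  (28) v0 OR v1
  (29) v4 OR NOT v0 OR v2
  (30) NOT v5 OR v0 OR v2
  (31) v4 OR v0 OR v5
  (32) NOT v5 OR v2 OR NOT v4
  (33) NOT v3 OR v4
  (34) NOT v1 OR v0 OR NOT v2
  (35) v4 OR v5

v0=true; v1=false; v2=false; v3=false; v4=true; v5=false; v6=true

Try v0 = true.
Try v3 = false.
From the singleton clause (v4), v4 = true.
Try v6 = true.
Try v2 = false.
From the singleton clause (NOT v5), v5 = false.
All clauses hold; v1 can take either value.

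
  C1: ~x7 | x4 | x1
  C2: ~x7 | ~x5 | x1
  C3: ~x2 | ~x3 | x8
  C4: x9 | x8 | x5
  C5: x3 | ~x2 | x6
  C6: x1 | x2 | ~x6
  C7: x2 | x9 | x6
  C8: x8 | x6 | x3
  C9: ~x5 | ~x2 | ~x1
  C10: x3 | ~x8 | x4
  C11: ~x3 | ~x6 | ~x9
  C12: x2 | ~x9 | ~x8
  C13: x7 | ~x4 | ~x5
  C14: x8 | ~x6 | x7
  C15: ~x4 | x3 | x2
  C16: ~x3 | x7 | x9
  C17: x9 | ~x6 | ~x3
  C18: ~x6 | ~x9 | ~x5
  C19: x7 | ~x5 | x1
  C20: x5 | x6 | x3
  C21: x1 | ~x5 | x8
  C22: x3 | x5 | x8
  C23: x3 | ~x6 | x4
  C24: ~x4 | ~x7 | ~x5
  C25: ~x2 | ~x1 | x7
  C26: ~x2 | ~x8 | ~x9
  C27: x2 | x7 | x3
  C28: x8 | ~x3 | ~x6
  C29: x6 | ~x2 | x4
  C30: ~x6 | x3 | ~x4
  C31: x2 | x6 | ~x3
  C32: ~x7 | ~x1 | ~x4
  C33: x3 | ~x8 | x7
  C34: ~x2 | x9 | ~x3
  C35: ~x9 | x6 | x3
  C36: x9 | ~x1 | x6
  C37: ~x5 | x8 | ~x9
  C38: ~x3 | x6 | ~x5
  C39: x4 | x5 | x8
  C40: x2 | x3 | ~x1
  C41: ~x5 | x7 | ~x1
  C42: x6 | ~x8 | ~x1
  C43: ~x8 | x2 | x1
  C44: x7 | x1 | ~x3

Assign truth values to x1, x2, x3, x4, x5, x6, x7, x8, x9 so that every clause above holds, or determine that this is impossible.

UNSATISFIABLE

Try x7 = 0.
Try x4 = 0.
Try x3 = 1.
From the singleton clause (x9), x9 = 1.
From the singleton clause (~x6), x6 = 0.
From the singleton clause (~x2), x2 = 0.
Now (x2) is unsatisfied and unit — conflict.
So x3 must be the other value — set x3 = 0.
From the singleton clause (~x8), x8 = 0.
From the singleton clause (x6), x6 = 1.
Now (~x6) is unsatisfied and unit — conflict.
Either choice for x3 ends in contradiction.
So x4 must be the other value — set x4 = 1.
From the singleton clause (~x5), x5 = 0.
Try x9 = 1.
Try x3 = 0.
From the singleton clause (x2), x2 = 1.
From the singleton clause (x6), x6 = 1.
Now (~x6) is unsatisfied and unit — conflict.
So x3 must be the other value — set x3 = 1.
From the singleton clause (~x6), x6 = 0.
From the singleton clause (x2), x2 = 1.
From the singleton clause (x8), x8 = 1.
Now (~x8) is unsatisfied and unit — conflict.
Either choice for x3 ends in contradiction.
So x9 must be the other value — set x9 = 0.
From the singleton clause (x8), x8 = 1.
From the singleton clause (~x3), x3 = 0.
Now (x3) is unsatisfied and unit — conflict.
Either choice for x9 ends in contradiction.
Either choice for x4 ends in contradiction.
So x7 must be the other value — set x7 = 1.
Try x4 = 1.
From the singleton clause (~x5), x5 = 0.
From the singleton clause (~x1), x1 = 0.
Try x9 = 1.
Try x2 = 1.
From the singleton clause (~x8), x8 = 0.
From the singleton clause (~x3), x3 = 0.
Now (x3) is unsatisfied and unit — conflict.
So x2 must be the other value — set x2 = 0.
From the singleton clause (~x6), x6 = 0.
From the singleton clause (~x8), x8 = 0.
From the singleton clause (x3), x3 = 1.
Now (~x3) is unsatisfied and unit — conflict.
Either choice for x2 ends in contradiction.
So x9 must be the other value — set x9 = 0.
From the singleton clause (x8), x8 = 1.
From the singleton clause (x2), x2 = 1.
From the singleton clause (~x3), x3 = 0.
From the singleton clause (x6), x6 = 1.
Now (~x6) is unsatisfied and unit — conflict.
Either choice for x9 ends in contradiction.
So x4 must be the other value — set x4 = 0.
From the singleton clause (x1), x1 = 1.
Try x5 = 0.
From the singleton clause (x8), x8 = 1.
From the singleton clause (x3), x3 = 1.
From the singleton clause (x6), x6 = 1.
From the singleton clause (~x9), x9 = 0.
Now (x9) is unsatisfied and unit — conflict.
So x5 must be the other value — set x5 = 1.
From the singleton clause (~x2), x2 = 0.
From the singleton clause (x3), x3 = 1.
From the singleton clause (x6), x6 = 1.
From the singleton clause (~x9), x9 = 0.
Now (x9) is unsatisfied and unit — conflict.
Either choice for x5 ends in contradiction.
Either choice for x4 ends in contradiction.
Either choice for x7 ends in contradiction.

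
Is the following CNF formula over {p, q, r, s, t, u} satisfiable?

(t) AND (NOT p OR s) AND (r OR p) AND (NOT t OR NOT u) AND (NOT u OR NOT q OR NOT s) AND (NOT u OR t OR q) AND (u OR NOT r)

(t) alone gives t = true.
(NOT u) alone gives u = false.
(NOT r) alone gives r = false.
(p) alone gives p = true.
(s) alone gives s = true.
All clauses hold; q can take either value.
A satisfying assignment: p: true; q: true; r: false; s: true; t: true; u: false.

Satisfiable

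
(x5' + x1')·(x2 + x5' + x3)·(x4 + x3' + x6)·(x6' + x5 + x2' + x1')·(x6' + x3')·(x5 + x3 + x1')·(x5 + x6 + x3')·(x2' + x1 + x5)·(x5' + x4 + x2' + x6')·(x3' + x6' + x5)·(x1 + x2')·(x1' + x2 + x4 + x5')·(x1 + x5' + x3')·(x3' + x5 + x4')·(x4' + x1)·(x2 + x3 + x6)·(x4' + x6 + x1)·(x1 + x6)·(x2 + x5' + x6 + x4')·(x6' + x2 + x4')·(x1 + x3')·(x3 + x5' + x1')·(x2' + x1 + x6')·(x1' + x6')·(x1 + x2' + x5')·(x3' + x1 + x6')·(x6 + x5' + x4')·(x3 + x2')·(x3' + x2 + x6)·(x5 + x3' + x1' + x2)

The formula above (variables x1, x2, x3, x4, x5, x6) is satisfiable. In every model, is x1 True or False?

False

Suppose x1 = 1.
Unit clause (x5') forces x5 = 0.
Unit clause (x3) forces x3 = 1.
Unit clause (x6') forces x6 = 0.
That conflicts with the unit clause (x6).
So every satisfying assignment has x1 = False.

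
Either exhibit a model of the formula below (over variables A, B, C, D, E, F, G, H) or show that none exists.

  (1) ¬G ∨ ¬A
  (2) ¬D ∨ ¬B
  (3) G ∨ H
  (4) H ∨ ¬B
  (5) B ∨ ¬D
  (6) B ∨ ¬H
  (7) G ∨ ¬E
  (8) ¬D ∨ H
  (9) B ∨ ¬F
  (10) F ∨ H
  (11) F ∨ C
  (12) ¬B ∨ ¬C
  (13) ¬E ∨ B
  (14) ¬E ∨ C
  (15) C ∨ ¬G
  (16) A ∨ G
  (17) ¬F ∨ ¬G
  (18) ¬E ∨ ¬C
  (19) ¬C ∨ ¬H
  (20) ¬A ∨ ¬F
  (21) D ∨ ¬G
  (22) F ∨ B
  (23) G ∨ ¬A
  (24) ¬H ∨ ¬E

Case G = False:
Unit clause (H) forces H = True.
Unit clause (B) forces B = True.
Unit clause (¬D) forces D = False.
Unit clause (¬E) forces E = False.
Unit clause (¬C) forces C = False.
Unit clause (F) forces F = True.
Unit clause (A) forces A = True.
That conflicts with the unit clause (¬A).
Undo G and try G = True.
Unit clause (¬A) forces A = False.
Unit clause (C) forces C = True.
Unit clause (¬B) forces B = False.
Unit clause (¬D) forces D = False.
That conflicts with the unit clause (D).
Either choice for G ends in contradiction.

UNSATISFIABLE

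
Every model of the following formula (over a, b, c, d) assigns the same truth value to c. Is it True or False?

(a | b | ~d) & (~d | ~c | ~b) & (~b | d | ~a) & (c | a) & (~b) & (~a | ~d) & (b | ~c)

False

Suppose c = 1.
The clause (~b) is unit, so b = 0.
That conflicts with the unit clause (b).
So every satisfying assignment has c = False.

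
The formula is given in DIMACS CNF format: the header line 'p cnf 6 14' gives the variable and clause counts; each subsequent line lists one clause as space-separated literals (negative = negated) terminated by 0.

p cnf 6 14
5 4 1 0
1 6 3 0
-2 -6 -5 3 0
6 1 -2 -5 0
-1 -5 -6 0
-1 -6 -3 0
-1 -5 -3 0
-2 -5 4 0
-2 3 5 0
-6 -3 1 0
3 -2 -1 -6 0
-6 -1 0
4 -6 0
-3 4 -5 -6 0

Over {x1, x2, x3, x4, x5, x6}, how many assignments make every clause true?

There are 2^6 = 64 truth assignments over (x1, x2, x3, x4, x5, x6).
Split on x4. With x4 = True, the clauses containing x4 are satisfied and ¬x4 drops from the rest; 10 of the 2^5 = 32 assignments to the other variables satisfy what remains.
With x4 = False, by the same count on the reduced clause set, 5 assignments work.
(One model: x1=F, x2=F, x3=F, x4=T, x5=F, x6=T.)
Total: 10 + 5 = 15.

15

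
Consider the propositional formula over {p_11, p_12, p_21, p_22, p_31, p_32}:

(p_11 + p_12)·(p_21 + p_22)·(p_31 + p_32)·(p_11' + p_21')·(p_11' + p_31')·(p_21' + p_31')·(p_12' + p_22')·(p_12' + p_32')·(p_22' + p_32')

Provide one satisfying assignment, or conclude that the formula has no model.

UNSATISFIABLE

Branch on p_11: set p_11 = 1.
(p_21') alone gives p_21 = 0.
(p_22) alone gives p_22 = 1.
(p_31') alone gives p_31 = 0.
(p_32) alone gives p_32 = 1.
But (p_32') is also a unit clause — contradiction.
So p_11 must be the other value — set p_11 = 0.
(p_12) alone gives p_12 = 1.
(p_22') alone gives p_22 = 0.
(p_21) alone gives p_21 = 1.
(p_31') alone gives p_31 = 0.
(p_32) alone gives p_32 = 1.
But (p_32') is also a unit clause — contradiction.
Both values of p_11 lead to a conflict.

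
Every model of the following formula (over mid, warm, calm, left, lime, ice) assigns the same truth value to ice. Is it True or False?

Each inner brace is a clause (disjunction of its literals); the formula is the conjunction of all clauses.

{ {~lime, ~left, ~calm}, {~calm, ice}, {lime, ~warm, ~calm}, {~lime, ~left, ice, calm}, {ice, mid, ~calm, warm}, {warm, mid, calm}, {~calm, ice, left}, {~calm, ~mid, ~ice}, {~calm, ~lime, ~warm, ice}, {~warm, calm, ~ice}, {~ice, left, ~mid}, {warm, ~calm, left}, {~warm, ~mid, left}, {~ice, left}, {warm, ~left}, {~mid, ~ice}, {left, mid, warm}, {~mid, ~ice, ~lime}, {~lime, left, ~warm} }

False

Suppose ice = 1.
From the singleton clause (left), left = 1.
From the singleton clause (warm), warm = 1.
From the singleton clause (calm), calm = 1.
From the singleton clause (~lime), lime = 0.
Now (lime) is unsatisfied and unit — conflict.
So every satisfying assignment has ice = False.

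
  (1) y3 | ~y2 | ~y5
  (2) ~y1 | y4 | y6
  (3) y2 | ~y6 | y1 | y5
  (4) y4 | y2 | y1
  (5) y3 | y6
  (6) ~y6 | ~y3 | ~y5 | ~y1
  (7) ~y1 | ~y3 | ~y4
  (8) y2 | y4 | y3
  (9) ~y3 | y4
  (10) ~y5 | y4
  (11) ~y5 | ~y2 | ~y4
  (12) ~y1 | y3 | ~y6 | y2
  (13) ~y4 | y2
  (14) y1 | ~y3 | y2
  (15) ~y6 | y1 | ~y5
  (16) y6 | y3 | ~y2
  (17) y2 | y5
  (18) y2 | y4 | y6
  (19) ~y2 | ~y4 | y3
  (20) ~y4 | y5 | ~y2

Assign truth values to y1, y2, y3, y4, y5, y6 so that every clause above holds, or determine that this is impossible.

y1: 1, y2: 1, y3: 0, y4: 0, y5: 0, y6: 1

Branch on y3: set y3 = 0.
Unit clause (y6) forces y6 = 1.
Branch on y2: set y2 = 1.
Unit clause (~y5) forces y5 = 0.
Unit clause (~y4) forces y4 = 0.
Every clause is now satisfied; y1 is unconstrained.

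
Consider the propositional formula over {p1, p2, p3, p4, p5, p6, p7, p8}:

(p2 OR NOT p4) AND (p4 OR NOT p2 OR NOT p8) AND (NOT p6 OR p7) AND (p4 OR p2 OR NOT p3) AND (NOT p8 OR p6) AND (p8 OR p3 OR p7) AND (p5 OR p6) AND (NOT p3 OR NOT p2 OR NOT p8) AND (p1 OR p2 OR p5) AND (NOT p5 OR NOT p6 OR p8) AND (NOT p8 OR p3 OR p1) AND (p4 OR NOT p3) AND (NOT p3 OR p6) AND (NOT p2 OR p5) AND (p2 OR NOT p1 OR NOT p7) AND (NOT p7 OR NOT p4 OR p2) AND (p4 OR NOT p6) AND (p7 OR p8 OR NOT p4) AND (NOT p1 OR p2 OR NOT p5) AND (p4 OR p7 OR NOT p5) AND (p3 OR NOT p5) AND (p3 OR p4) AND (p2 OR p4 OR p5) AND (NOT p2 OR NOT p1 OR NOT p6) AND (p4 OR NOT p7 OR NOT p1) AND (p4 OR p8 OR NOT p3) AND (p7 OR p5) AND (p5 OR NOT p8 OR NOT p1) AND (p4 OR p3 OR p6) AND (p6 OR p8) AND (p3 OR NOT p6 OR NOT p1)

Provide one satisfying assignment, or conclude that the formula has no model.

UNSATISFIABLE

Case p2 = true:
Unit clause (p5) forces p5 = true.
Unit clause (p3) forces p3 = true.
Unit clause (NOT p8) forces p8 = false.
Unit clause (NOT p6) forces p6 = false.
But (p6) is also a unit clause — contradiction.
Backtrack on p2: now try p2 = false.
Unit clause (NOT p4) forces p4 = false.
Unit clause (NOT p3) forces p3 = false.
But (p3) is also a unit clause — contradiction.
Either choice for p2 ends in contradiction.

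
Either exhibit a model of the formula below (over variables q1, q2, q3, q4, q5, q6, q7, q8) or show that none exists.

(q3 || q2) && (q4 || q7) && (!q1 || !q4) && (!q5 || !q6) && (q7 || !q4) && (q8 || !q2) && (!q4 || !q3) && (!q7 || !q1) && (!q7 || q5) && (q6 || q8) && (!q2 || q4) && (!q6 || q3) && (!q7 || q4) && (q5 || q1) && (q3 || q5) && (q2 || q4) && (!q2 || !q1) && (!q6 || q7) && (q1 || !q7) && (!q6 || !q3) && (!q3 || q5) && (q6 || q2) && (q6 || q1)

UNSATISFIABLE

Suppose q3 = true.
From the singleton clause (!q4), q4 = false.
From the singleton clause (q7), q7 = true.
But (!q7) is also a unit clause — contradiction.
That branch fails; take q3 = false instead.
From the singleton clause (q2), q2 = true.
From the singleton clause (q8), q8 = true.
From the singleton clause (q4), q4 = true.
From the singleton clause (!q1), q1 = false.
From the singleton clause (q7), q7 = true.
But (!q7) is also a unit clause — contradiction.
Either choice for q3 ends in contradiction.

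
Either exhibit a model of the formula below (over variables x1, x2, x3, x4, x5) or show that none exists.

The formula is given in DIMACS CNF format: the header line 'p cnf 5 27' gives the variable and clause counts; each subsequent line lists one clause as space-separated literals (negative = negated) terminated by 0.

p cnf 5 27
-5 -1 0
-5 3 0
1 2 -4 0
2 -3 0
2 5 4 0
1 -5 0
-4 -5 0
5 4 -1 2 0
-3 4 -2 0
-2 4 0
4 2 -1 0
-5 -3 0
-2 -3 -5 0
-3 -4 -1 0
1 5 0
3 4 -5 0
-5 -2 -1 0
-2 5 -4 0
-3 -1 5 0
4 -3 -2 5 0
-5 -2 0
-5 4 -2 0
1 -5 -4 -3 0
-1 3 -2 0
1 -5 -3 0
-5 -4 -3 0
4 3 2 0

x1: True, x2: False, x3: False, x4: True, x5: False

Suppose x5 = False.
From the singleton clause (x1), x1 = True.
From the singleton clause (¬x3), x3 = False.
From the singleton clause (¬x2), x2 = False.
From the singleton clause (x4), x4 = True.
All clauses are satisfied.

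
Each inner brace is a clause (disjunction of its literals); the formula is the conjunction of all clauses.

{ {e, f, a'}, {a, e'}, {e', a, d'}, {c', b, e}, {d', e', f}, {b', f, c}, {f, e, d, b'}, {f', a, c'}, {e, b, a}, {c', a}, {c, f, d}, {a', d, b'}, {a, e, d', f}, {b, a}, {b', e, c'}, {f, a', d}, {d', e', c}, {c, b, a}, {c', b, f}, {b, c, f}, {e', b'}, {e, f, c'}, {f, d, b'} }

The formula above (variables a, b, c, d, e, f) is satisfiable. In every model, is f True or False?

True

Suppose f = 0.
Suppose e = 1.
The clause (a) is unit, so a = 1.
The clause (d') is unit, so d = 0.
But (d) is also a unit clause — contradiction.
That branch fails; take e = 0 instead.
The clause (a') is unit, so a = 0.
The clause (b) is unit, so b = 1.
The clause (c) is unit, so c = 1.
But (c') is also a unit clause — contradiction.
Either choice for e ends in contradiction.
So every satisfying assignment has f = True.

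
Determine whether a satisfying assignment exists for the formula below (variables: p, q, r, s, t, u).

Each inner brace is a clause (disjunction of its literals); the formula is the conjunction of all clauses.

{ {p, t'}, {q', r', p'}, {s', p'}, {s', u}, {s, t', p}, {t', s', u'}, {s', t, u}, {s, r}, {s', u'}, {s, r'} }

Try p = 1.
From the singleton clause (s'), s = 0.
From the singleton clause (r), r = 1.
That conflicts with the unit clause (r').
Undo p and try p = 0.
From the singleton clause (t'), t = 0.
Try s = 0.
From the singleton clause (r), r = 1.
That conflicts with the unit clause (r').
Undo s and try s = 1.
From the singleton clause (u), u = 1.
That conflicts with the unit clause (u').
Either choice for s ends in contradiction.
Either choice for p ends in contradiction.
No assignment satisfies every clause.

No, unsatisfiable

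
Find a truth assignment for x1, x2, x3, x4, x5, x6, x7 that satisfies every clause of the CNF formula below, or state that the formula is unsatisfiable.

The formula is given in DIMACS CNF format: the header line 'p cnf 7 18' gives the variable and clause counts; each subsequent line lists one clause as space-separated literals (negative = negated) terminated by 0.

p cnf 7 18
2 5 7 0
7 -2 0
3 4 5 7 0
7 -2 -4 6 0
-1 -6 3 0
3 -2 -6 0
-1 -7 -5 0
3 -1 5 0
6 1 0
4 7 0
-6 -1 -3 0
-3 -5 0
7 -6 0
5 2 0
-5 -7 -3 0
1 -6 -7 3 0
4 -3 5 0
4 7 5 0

Branch on x7: set x7 = False.
From the singleton clause (¬x2), x2 = False.
From the singleton clause (x5), x5 = True.
From the singleton clause (x4), x4 = True.
From the singleton clause (¬x3), x3 = False.
From the singleton clause (¬x6), x6 = False.
From the singleton clause (x1), x1 = True.
This assignment satisfies each clause.

x1: True,  x2: False,  x3: False,  x4: True,  x5: True,  x6: False,  x7: False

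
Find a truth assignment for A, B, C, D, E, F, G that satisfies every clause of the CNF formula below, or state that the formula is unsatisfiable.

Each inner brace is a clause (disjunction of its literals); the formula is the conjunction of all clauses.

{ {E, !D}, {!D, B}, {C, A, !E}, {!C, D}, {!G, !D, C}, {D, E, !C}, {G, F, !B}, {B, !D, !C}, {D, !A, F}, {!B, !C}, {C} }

UNSATISFIABLE

From the singleton clause (C), C = true.
From the singleton clause (D), D = true.
From the singleton clause (E), E = true.
From the singleton clause (B), B = true.
But (!B) is also a unit clause — contradiction.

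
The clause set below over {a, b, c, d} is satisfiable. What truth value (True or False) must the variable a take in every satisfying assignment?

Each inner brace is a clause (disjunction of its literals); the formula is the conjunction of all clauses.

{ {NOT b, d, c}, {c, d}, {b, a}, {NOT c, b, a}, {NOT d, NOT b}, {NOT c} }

Suppose a = false.
Unit clause (b) forces b = true.
Unit clause (NOT d) forces d = false.
Unit clause (c) forces c = true.
Now (NOT c) is unsatisfied and unit — conflict.
So every satisfying assignment has a = True.

True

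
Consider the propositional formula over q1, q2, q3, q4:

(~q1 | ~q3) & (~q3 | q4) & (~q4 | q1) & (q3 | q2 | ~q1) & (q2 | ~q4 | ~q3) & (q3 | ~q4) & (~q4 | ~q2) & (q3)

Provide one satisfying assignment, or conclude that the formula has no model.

The clause (q3) is unit, so q3 = 1.
The clause (~q1) is unit, so q1 = 0.
The clause (q4) is unit, so q4 = 1.
That conflicts with the unit clause (~q4).

UNSATISFIABLE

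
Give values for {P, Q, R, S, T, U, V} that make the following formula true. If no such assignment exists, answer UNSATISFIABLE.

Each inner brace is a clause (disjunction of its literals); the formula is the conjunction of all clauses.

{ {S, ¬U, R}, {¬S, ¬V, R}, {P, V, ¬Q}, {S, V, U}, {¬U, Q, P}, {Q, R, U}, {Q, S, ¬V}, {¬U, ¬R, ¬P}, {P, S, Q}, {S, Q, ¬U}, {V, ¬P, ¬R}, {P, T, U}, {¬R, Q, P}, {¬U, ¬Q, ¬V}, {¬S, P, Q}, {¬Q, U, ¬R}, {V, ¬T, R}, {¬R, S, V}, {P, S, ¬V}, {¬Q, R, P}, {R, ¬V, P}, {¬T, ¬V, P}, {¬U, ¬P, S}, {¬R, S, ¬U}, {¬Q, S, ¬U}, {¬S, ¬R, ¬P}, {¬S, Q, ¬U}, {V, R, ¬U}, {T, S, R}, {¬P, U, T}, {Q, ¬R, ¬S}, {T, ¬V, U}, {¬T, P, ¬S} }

Suppose S = False.
Suppose U = False.
From the singleton clause (V), V = True.
From the singleton clause (Q), Q = True.
From the singleton clause (¬R), R = False.
From the singleton clause (P), P = True.
From the singleton clause (T), T = True.
All clauses are satisfied.

P: True; Q: True; R: False; S: False; T: True; U: False; V: True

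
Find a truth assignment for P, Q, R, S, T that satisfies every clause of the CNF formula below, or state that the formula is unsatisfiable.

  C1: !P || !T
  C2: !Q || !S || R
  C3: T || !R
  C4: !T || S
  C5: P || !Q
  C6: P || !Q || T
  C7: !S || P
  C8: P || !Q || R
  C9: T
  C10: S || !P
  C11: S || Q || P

Unit clause (T) forces T = true.
Unit clause (!P) forces P = false.
Unit clause (S) forces S = true.
Now (!S) is unsatisfied and unit — conflict.

UNSATISFIABLE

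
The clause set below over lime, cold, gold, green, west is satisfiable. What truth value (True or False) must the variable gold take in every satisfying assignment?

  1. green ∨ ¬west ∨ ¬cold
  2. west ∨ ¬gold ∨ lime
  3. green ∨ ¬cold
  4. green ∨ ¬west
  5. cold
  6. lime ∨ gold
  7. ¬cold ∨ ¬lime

Suppose gold = False.
From the singleton clause (cold), cold = True.
From the singleton clause (green), green = True.
From the singleton clause (lime), lime = True.
Now (¬lime) is unsatisfied and unit — conflict.
So every satisfying assignment has gold = True.

True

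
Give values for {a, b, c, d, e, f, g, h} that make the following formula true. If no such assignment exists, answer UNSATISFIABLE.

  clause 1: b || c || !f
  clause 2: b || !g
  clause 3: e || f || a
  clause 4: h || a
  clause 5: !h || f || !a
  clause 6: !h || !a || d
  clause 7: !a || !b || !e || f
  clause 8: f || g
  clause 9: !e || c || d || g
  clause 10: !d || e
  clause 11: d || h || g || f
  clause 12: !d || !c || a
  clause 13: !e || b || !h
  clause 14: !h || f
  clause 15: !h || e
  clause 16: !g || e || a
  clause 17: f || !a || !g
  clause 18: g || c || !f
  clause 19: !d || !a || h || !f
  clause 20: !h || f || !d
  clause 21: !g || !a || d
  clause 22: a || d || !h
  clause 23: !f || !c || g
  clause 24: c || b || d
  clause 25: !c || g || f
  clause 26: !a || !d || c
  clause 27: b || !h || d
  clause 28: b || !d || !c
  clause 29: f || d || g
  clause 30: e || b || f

Branch on b: set b = true.
Branch on h: set h = true.
(f) alone gives f = true.
(e) alone gives e = true.
Branch on a: set a = false.
(d) alone gives d = true.
(!c) alone gives c = false.
(g) alone gives g = true.
All clauses are satisfied.

a=false; b=true; c=false; d=true; e=true; f=true; g=true; h=true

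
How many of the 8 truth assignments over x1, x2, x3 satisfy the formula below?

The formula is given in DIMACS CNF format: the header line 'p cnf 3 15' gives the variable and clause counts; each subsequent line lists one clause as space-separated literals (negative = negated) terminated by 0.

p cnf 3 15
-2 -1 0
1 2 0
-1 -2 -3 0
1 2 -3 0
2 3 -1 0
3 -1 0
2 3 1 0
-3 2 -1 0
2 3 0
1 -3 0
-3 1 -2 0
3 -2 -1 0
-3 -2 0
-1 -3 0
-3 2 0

There are 2^3 = 8 truth assignments over (x1, x2, x3).
Check each against the 15 clauses (columns in the order x1, x2, x3):
  F F F  ✗ fails (x1 ∨ x2)
  F F T  ✗ fails (x1 ∨ x2)
  F T F  ✓ satisfies all
  F T T  ✗ fails (x1 ∨ ¬x3)
  T F F  ✗ fails (x2 ∨ x3 ∨ ¬x1)
  T F T  ✗ fails (¬x3 ∨ x2 ∨ ¬x1)
  T T F  ✗ fails (¬x2 ∨ ¬x1)
  T T T  ✗ fails (¬x2 ∨ ¬x1)
1 of the 8 rows is a model.

1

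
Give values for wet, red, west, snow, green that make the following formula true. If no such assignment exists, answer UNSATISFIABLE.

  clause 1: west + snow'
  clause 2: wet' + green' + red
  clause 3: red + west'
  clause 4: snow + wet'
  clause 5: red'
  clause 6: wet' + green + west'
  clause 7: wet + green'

wet ↦ 0; red ↦ 0; west ↦ 0; snow ↦ 0; green ↦ 0

The clause (red') is unit, so red = 0.
The clause (west') is unit, so west = 0.
The clause (snow') is unit, so snow = 0.
The clause (wet') is unit, so wet = 0.
The clause (green') is unit, so green = 0.
Every clause now holds.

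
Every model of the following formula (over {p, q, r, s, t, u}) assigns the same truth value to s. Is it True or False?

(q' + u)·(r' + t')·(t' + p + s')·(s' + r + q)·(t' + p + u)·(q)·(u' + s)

Suppose s = 0.
From the singleton clause (q), q = 1.
From the singleton clause (u), u = 1.
But (u') is also a unit clause — contradiction.
So every satisfying assignment has s = True.

True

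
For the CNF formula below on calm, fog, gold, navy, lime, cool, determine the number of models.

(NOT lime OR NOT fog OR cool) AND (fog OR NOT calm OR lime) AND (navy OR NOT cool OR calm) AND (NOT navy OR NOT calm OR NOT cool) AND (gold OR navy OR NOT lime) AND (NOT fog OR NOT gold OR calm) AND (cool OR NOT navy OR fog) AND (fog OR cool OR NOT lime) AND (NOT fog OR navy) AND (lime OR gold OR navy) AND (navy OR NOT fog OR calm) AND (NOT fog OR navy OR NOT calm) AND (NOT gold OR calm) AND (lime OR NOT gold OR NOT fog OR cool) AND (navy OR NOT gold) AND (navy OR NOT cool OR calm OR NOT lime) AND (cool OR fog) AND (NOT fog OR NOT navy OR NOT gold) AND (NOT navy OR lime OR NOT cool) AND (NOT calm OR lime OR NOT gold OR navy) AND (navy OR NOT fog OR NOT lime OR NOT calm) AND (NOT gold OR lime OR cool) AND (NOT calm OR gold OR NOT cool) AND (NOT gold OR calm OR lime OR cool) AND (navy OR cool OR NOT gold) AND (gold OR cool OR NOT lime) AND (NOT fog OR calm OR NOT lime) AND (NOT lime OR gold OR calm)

There are 2^6 = 64 truth assignments over (calm, fog, gold, navy, lime, cool).
Split on calm. With calm = true, the clauses containing calm are satisfied and NOT calm drops from the rest; 1 of the 2^5 = 32 assignments to the other variables satisfy what remains.
With calm = false, by the same count on the reduced clause set, 1 assignment works.
Total: 1 + 1 = 2.

2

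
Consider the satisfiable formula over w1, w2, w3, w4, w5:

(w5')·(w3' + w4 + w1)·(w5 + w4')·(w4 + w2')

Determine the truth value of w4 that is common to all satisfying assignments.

False

Suppose w4 = 1.
Unit clause (w5') forces w5 = 0.
That conflicts with the unit clause (w5).
So every satisfying assignment has w4 = False.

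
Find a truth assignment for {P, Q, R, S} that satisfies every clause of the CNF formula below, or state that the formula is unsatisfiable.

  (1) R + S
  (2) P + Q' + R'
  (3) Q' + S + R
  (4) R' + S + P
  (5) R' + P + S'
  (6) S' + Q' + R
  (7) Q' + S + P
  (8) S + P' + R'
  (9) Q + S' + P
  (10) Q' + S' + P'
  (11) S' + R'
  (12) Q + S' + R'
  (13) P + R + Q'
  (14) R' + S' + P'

P ↦ 1; Q ↦ 0; R ↦ 0; S ↦ 1

Case R = 0:
Unit clause (S) forces S = 1.
Unit clause (Q') forces Q = 0.
Unit clause (P) forces P = 1.
All clauses are satisfied.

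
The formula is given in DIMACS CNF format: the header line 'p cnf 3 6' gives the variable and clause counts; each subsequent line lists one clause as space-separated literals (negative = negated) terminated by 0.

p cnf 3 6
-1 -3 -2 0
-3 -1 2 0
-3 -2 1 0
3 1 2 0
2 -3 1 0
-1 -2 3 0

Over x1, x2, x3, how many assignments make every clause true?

There are 2^3 = 8 truth assignments over (x1, x2, x3).
Split on x2. With x2 = True, the clauses containing x2 are satisfied and ¬x2 drops from the rest; 1 of the 2^2 = 4 assignments to the other variables satisfy what remains.
With x2 = False, by the same count on the reduced clause set, 1 assignment works.
(One model: x1=F, x2=T, x3=F.)
Total: 1 + 1 = 2.

2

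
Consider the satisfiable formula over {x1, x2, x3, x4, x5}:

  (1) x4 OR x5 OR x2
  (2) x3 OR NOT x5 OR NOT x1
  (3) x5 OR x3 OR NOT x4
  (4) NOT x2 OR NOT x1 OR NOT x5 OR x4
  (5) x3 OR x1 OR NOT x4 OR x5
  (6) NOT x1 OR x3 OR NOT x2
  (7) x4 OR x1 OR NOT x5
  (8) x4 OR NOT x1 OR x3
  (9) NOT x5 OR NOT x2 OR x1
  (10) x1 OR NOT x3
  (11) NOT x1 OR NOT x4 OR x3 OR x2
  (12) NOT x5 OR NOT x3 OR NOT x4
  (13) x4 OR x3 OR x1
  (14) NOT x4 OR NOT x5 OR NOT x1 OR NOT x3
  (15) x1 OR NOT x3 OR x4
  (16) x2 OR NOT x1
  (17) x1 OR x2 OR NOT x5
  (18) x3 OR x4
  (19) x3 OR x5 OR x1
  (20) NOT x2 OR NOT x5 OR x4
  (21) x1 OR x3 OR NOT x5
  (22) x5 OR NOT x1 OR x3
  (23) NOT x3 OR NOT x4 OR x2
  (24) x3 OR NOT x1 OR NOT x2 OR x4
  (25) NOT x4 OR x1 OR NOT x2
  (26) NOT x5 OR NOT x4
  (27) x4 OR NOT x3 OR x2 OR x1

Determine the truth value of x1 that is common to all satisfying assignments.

True

Suppose x1 = false.
(NOT x3) alone gives x3 = false.
(x4) alone gives x4 = true.
(x5) alone gives x5 = true.
Now (NOT x5) is unsatisfied and unit — conflict.
So every satisfying assignment has x1 = True.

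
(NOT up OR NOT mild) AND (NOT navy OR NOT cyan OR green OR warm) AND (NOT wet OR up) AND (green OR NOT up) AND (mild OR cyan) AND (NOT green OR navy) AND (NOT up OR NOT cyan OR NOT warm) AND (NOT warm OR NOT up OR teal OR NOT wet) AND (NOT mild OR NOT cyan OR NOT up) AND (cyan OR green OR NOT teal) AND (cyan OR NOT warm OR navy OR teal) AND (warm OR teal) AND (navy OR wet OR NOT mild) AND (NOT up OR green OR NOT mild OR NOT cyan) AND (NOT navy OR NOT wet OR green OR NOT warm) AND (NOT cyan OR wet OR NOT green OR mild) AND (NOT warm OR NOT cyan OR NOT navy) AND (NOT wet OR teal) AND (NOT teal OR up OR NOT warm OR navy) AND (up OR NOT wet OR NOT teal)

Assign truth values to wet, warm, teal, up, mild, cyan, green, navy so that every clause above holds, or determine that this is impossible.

Suppose up = false.
Unit clause (NOT wet) forces wet = false.
Suppose mild = true.
Unit clause (navy) forces navy = true.
Suppose warm = true.
Unit clause (NOT cyan) forces cyan = false.
Suppose green = false.
Unit clause (NOT teal) forces teal = false.
All clauses are satisfied.

wet: false, warm: true, teal: false, up: false, mild: true, cyan: false, green: false, navy: true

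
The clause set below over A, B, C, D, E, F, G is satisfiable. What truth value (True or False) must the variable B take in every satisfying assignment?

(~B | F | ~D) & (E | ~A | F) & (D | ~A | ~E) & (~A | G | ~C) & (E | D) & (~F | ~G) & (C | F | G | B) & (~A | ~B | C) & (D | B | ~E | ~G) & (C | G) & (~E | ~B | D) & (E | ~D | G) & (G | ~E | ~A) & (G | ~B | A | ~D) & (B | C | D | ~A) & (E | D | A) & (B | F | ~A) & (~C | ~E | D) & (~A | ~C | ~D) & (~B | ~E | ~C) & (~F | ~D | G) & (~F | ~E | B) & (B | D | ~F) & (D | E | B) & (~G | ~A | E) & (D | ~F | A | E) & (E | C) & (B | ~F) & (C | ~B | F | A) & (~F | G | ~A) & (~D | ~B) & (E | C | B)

Suppose B = 1.
The clause (~D) is unit, so D = 0.
The clause (E) is unit, so E = 1.
Now (~E) is unsatisfied and unit — conflict.
So every satisfying assignment has B = False.

False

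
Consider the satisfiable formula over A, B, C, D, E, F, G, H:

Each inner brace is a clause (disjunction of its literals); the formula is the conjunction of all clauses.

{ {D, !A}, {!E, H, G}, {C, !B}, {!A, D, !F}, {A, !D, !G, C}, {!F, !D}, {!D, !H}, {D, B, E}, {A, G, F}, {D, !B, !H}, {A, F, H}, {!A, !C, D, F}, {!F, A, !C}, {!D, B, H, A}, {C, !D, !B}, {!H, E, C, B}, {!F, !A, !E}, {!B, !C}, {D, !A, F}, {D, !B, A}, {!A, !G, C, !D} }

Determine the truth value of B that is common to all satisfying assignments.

Suppose B = true.
From the singleton clause (C), C = true.
That conflicts with the unit clause (!C).
So every satisfying assignment has B = False.

False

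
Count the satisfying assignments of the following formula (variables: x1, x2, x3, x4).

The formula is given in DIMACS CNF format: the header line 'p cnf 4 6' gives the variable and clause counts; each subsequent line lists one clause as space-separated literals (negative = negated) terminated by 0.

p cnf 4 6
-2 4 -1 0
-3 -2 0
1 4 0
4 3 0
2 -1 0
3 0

1

There are 2^4 = 16 truth assignments over (x1, x2, x3, x4).
Check each against the 6 clauses (columns in the order x1, x2, x3, x4):
  F F F F  ✗ fails (x1 ∨ x4)
  F F F T  ✗ fails (x3)
  F F T F  ✗ fails (x1 ∨ x4)
  F F T T  ✓ satisfies all
  F T F F  ✗ fails (x1 ∨ x4)
  F T F T  ✗ fails (x3)
  F T T F  ✗ fails (¬x3 ∨ ¬x2)
  F T T T  ✗ fails (¬x3 ∨ ¬x2)
  T F F F  ✗ fails (x4 ∨ x3)
  T F F T  ✗ fails (x2 ∨ ¬x1)
  T F T F  ✗ fails (x2 ∨ ¬x1)
  T F T T  ✗ fails (x2 ∨ ¬x1)
  T T F F  ✗ fails (¬x2 ∨ x4 ∨ ¬x1)
  T T F T  ✗ fails (x3)
  T T T F  ✗ fails (¬x2 ∨ x4 ∨ ¬x1)
  T T T T  ✗ fails (¬x3 ∨ ¬x2)
1 of the 16 rows is a model.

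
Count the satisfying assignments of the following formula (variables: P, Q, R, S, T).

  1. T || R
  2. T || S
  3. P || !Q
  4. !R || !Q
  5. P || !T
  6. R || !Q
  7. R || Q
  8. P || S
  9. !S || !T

There are 2^5 = 32 truth assignments over (P, Q, R, S, T).
Split on T. With T = true, the clauses containing T are satisfied and !T drops from the rest; 1 of the 2^4 = 16 assignments to the other variables satisfy what remains.
With T = false, by the same count on the reduced clause set, 2 assignments work.
Total: 1 + 2 = 3.

3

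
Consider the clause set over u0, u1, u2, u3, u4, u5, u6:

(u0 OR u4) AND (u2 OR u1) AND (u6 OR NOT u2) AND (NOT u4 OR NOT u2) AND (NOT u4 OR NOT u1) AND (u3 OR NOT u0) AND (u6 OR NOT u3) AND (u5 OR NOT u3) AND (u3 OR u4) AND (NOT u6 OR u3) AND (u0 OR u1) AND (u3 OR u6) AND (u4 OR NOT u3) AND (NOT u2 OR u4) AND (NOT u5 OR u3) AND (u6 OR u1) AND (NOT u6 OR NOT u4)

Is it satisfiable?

Try u0 = true.
(u3) alone gives u3 = true.
(u6) alone gives u6 = true.
(u5) alone gives u5 = true.
(u4) alone gives u4 = true.
That conflicts with the unit clause (NOT u4).
That branch fails; take u0 = false instead.
(u4) alone gives u4 = true.
(NOT u2) alone gives u2 = false.
(u1) alone gives u1 = true.
That conflicts with the unit clause (NOT u1).
Both values of u0 lead to a conflict.
No assignment satisfies every clause.

No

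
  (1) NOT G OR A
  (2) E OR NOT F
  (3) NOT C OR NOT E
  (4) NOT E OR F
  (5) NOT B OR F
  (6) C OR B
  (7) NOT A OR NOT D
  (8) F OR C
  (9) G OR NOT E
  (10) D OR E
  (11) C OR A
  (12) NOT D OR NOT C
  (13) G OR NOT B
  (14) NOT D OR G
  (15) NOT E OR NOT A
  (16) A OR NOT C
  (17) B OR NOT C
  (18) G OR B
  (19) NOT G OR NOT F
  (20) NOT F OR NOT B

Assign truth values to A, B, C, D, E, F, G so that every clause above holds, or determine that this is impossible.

Branch on G: set G = false.
Unit clause (NOT E) forces E = false.
Unit clause (NOT F) forces F = false.
Unit clause (NOT B) forces B = false.
That conflicts with the unit clause (B).
Backtrack on G: now try G = true.
Unit clause (A) forces A = true.
Unit clause (NOT D) forces D = false.
Unit clause (E) forces E = true.
That conflicts with the unit clause (NOT E).
Both values of G lead to a conflict.

UNSATISFIABLE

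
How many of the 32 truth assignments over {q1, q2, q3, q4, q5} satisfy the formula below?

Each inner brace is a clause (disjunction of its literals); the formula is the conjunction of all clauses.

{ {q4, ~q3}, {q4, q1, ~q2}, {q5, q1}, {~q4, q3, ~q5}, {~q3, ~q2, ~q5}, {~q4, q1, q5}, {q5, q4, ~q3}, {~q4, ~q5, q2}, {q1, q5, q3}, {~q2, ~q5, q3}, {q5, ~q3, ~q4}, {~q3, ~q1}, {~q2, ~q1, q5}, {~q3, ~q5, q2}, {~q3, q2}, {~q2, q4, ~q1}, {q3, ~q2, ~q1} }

There are 2^5 = 32 truth assignments over (q1, q2, q3, q4, q5).
Split on q3. With q3 = 1, the clauses containing q3 are satisfied and ~q3 drops from the rest; 0 of the 2^4 = 16 assignments to the other variables satisfy what remains.
With q3 = 0, by the same count on the reduced clause set, 4 assignments work.
(One model: q1=F, q2=F, q3=F, q4=F, q5=T.)
Total: 0 + 4 = 4.

4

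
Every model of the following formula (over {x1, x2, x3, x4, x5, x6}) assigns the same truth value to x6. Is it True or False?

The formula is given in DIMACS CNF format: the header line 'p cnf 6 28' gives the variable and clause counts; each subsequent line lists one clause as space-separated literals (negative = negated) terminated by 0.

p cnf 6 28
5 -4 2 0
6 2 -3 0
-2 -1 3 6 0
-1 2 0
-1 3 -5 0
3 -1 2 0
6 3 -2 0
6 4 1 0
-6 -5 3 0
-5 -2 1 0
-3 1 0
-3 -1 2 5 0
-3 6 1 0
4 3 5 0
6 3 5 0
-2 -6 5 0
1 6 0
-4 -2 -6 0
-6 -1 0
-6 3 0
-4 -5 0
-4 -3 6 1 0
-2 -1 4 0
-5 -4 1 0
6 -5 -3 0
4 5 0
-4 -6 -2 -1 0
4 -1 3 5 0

Suppose x6 = True.
The clause (¬x1) is unit, so x1 = False.
The clause (¬x3) is unit, so x3 = False.
But (x3) is also a unit clause — contradiction.
So every satisfying assignment has x6 = False.

False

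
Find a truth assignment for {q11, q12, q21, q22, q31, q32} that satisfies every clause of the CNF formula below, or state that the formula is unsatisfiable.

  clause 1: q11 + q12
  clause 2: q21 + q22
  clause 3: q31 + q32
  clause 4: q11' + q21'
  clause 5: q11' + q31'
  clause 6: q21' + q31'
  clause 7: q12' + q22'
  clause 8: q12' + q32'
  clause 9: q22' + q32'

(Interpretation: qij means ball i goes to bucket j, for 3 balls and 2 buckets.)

UNSATISFIABLE

Branch on q11: set q11 = 1.
The clause (q21') is unit, so q21 = 0.
The clause (q22) is unit, so q22 = 1.
The clause (q31') is unit, so q31 = 0.
The clause (q32) is unit, so q32 = 1.
That conflicts with the unit clause (q32').
Backtrack on q11: now try q11 = 0.
The clause (q12) is unit, so q12 = 1.
The clause (q22') is unit, so q22 = 0.
The clause (q21) is unit, so q21 = 1.
The clause (q31') is unit, so q31 = 0.
The clause (q32) is unit, so q32 = 1.
That conflicts with the unit clause (q32').
Either choice for q11 ends in contradiction.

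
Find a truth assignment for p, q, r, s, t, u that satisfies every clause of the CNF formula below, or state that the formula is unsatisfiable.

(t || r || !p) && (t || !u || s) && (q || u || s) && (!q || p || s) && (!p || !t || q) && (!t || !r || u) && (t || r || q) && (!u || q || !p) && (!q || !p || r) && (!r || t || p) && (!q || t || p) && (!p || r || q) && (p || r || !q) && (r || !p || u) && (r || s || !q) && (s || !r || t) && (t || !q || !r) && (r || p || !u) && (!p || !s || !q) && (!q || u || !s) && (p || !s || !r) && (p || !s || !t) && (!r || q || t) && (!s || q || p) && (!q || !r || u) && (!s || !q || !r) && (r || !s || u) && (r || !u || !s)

Case t = true:
Case p = false:
The clause (!s) is unit, so s = false.
The clause (!q) is unit, so q = false.
The clause (u) is unit, so u = true.
The clause (r) is unit, so r = true.
Every clause now holds.

p=false,  q=false,  r=true,  s=false,  t=true,  u=true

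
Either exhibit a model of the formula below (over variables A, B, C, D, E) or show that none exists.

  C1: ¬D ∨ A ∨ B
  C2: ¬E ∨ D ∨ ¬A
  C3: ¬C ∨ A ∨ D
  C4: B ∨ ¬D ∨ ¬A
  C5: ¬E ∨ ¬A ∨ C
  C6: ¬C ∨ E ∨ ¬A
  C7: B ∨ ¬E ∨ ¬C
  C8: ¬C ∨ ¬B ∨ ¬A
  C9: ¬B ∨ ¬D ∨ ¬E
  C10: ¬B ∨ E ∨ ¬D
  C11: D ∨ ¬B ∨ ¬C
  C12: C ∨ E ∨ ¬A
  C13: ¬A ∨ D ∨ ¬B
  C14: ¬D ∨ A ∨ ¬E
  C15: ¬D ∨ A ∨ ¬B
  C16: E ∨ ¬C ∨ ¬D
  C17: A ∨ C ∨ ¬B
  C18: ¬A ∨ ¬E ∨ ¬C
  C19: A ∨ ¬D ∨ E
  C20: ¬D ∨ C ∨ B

A ↦ False; B ↦ False; C ↦ False; D ↦ False; E ↦ True

Case D = False:
Case E = True:
Unit clause (¬A) forces A = False.
Unit clause (¬C) forces C = False.
Unit clause (¬B) forces B = False.
Every clause now holds.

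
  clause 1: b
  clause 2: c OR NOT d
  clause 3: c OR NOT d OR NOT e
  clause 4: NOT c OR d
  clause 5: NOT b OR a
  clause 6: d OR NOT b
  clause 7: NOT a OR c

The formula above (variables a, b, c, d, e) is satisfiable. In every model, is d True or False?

True

Suppose d = false.
The clause (b) is unit, so b = true.
Now (NOT b) is unsatisfied and unit — conflict.
So every satisfying assignment has d = True.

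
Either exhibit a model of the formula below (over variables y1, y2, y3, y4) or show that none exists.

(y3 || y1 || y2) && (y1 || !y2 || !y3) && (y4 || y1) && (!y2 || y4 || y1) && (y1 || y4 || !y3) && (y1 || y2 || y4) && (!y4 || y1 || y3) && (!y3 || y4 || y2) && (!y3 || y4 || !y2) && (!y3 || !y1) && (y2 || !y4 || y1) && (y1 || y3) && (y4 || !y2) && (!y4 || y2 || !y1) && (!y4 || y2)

Case y4 = false:
From the singleton clause (y1), y1 = true.
From the singleton clause (!y3), y3 = false.
From the singleton clause (!y2), y2 = false.
This assignment satisfies each clause.

y1=true; y2=false; y3=false; y4=false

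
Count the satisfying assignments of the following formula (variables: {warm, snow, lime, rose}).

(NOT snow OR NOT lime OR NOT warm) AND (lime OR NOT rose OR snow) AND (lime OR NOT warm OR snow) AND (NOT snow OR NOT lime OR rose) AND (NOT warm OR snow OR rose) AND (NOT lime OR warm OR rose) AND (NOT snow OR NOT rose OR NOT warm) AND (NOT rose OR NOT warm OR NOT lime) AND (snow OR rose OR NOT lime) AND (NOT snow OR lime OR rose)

4

There are 2^4 = 16 truth assignments over (warm, snow, lime, rose).
Check each against the 10 clauses (columns in the order warm, snow, lime, rose):
  F F F F  ✓ satisfies all
  F F F T  ✗ fails (lime OR NOT rose OR snow)
  F F T F  ✗ fails (NOT lime OR warm OR rose)
  F F T T  ✓ satisfies all
  F T F F  ✗ fails (NOT snow OR lime OR rose)
  F T F T  ✓ satisfies all
  F T T F  ✗ fails (NOT snow OR NOT lime OR rose)
  F T T T  ✓ satisfies all
  T F F F  ✗ fails (lime OR NOT warm OR snow)
  T F F T  ✗ fails (lime OR NOT rose OR snow)
  T F T F  ✗ fails (NOT warm OR snow OR rose)
  T F T T  ✗ fails (NOT rose OR NOT warm OR NOT lime)
  T T F F  ✗ fails (NOT snow OR lime OR rose)
  T T F T  ✗ fails (NOT snow OR NOT rose OR NOT warm)
  T T T F  ✗ fails (NOT snow OR NOT lime OR NOT warm)
  T T T T  ✗ fails (NOT snow OR NOT lime OR NOT warm)
4 of the 16 rows are models.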